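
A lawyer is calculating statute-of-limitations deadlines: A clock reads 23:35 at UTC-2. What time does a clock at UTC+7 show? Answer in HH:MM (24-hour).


Local time: 23:35 at UTC-2 (offset -2h)
Target zone: UTC+7 (offset 7h)
Difference: 7 - (-2) = 9 hours
Calculation: 23 + (9) = 32
Wraparound: (32) mod 24 = 8
Result: 08:35

08:35


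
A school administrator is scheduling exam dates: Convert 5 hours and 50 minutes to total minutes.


Hours: 5
Extra minutes: 50
Minutes per hour: 60
Hours to minutes: 5 x 60 = 300
Total: 300 + 50 = 350

350


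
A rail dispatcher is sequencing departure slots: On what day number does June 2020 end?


Month: June
Year: 2020
June is a 30-day month
Total: 30 days

30


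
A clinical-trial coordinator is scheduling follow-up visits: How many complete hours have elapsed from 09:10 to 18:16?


Start: 09:10
End: 18:16
Hour difference: 18 - 9 = 9 hours
Minute difference: 16 - 10 = 6 minutes
Total minutes: 546
Complete hours: 546 / 60 = 9 (remainder 6)

9


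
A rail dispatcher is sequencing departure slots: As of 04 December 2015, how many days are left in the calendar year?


Start: December 04, 2015
End: December 31, 2015
Days left in December: 27
Total: 27 days

27


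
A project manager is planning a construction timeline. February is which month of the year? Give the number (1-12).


Calendar month order:
1. January
2. February <--
3. March
February is month number 2

2


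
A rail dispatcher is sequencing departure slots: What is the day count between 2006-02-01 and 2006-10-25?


Start date: 2006-02-01
End date: 2006-10-25
Feb 2006: +28 days
Mar 2006: +31 days
Apr 2006: +30 days
... (6 more months)
Total: 266 days

266


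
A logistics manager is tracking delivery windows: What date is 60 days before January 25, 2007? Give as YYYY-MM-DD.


Start: 2007-01-25
Subtracting 60 days
Days already passed in January: 25
After going back through January: 35 more days to subtract
December 2006: 31 days, 4 remaining
November 2006 has 30 days, need 4
Result: 2006-11-26

2006-11-26


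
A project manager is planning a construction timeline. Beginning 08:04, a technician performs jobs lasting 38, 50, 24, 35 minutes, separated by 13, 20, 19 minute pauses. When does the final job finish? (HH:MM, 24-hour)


Start: 08:04 = 484 min from midnight
  after task 1 (38 min): 08:42
  after break (13 min): 08:55
  after task 2 (50 min): 09:45
  after break (20 min): 10:05
  after task 3 (24 min): 10:29
  after break (19 min): 10:48
  after task 4 (35 min): 11:23
Total elapsed: 199 minutes
End time: 11:23

11:23


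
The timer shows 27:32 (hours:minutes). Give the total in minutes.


Hours: 27
Minutes: 32
Convert hours to minutes: 27 x 60 = 1620
Add remaining minutes: 1620 + 32 = 1652

1652


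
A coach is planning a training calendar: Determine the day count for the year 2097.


Year: 2097
Check leap year rules:
Divisible by 4? No
2097 is not a leap year
Days: 365

365


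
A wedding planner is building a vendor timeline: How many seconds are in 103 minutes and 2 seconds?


Minutes: 103
Extra seconds: 2
Seconds per minute: 60
Minutes to seconds: 103 x 60 = 6180
Total: 6180 + 2 = 6182

6182


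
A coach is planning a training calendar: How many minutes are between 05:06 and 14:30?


Start time: 05:06 = 306 minutes from midnight
End time: 14:30 = 870 minutes from midnight
Difference: 870 - 306 = 564 minutes
That is 9 hours and 24 minutes

564


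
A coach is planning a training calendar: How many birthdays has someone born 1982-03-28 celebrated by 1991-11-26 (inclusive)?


Birth: 1982-03-28
Reference: 1991-11-26
Year difference: 1991 - 1982 = 9
Has birthday (03-28) occurred by 11-26? Yes
Age in full years: 9

9


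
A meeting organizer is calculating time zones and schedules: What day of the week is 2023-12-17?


Date: 2023-12-17
January 1, 2023 is a Sunday
Day of year: 351
Offset from Jan 1: 350 days
350 mod 7 = 0
Result: Sunday

Sunday


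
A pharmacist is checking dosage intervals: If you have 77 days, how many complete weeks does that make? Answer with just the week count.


Total days: 77
Days per week: 7
Division: 77 / 7 = 11 remainder 0
Complete weeks: 11
Remaining days: 0

11


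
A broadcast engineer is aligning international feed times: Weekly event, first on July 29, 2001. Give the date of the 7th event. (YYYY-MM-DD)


First occurrence: 2001-07-29 (occurrence 1)
Each occurrence is 7 days after the previous.
Occurrence 7 is 6 weeks after the first.
6 weeks = 42 days
2001-07-29 + 42 days = 2001-09-09

2001-09-09


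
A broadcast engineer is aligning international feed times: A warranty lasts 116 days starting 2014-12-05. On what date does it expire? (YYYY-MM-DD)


Start: 2014-12-05
Adding 116 days
Days remaining in December: 26
After December: 90 days still to add
January 2015: 31 days, 59 remaining
February 2015: 28 days, 31 remaining
March 2015 has 31 days, need 31
Result: 2015-03-31

2015-03-31


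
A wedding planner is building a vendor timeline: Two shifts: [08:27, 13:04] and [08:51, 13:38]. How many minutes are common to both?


Interval A: [507, 784] minutes from midnight
Interval B: [531, 818] minutes from midnight
Overlap start = max(507, 531) = 531
Overlap end = min(784, 818) = 784
Overlap = 784 - 531 = 253 minutes

253


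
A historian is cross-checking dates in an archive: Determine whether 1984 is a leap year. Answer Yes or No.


Year: 1984
Divisible by 4? 1984 / 4 = 496.0 -> Yes
Divisible by 100? 1984 / 100 = 19.84 -> No
Divisible by 4 but not 100, so it IS a leap year

Yes


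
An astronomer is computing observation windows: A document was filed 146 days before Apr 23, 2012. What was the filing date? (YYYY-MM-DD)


Start: 2012-04-23
Subtracting 146 days
Days already passed in April: 23
After going back through April: 123 more days to subtract
March 2012: 31 days, 92 remaining
February 2012: 29 days, 63 remaining
January 2012: 31 days, 32 remaining
December 2011: 31 days, 1 remaining
Result: 2011-11-29

2011-11-29


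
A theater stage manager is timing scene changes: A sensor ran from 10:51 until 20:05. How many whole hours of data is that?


Start: 10:51
End: 20:05
Hour difference: 20 - 10 = 10 hours
Minute difference: 5 - 51 = -46 minutes
Total minutes: 554
Complete hours: 554 / 60 = 9 (remainder 14)

9


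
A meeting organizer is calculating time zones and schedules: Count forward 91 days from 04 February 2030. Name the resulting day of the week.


Start: 2030-02-04 (Monday)
Step 1 - find target date: add 91 days
  2030-02-04 + 91 days = 2030-05-06
Step 2 - day of week:
  91 mod 7 = 0
  Monday + 0 days -> Monday
Result: Monday (2030-05-06)

Monday


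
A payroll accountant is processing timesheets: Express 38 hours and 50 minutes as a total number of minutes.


Hours: 38
Extra minutes: 50
Minutes per hour: 60
Hours to minutes: 38 x 60 = 2280
Total: 2280 + 50 = 2330

2330


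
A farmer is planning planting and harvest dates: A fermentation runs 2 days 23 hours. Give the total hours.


Days: 2
Extra hours: 23
Hours per day: 24
Days to hours: 2 x 24 = 48
Total: 48 + 23 = 71

71


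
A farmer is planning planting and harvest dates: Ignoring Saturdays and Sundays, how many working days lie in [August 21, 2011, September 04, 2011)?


Start: 2011-08-21 (Sunday)
End (exclusive): 2011-09-04 (Sunday)
Total calendar days: 14
Full weeks: 14 // 7 = 2 -> 10 weekdays
Remaining 0 days starting on Sunday:
Total business days: 10 + 0 = 10

10


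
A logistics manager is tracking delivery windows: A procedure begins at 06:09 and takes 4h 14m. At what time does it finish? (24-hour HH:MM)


Start time: 06:09
Adding: 4 hours 14 minutes
Minutes: 9 + 14 = 23
Hours: 6 + 4 + 0 = 10
Result: 10:23

10:23


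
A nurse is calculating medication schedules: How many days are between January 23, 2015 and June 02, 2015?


Start date: 2015-01-23
End date: 2015-06-02
Jan 2015: +9 days
Feb 2015: +28 days
Mar 2015: +31 days
... (3 more months)
Total: 130 days

130


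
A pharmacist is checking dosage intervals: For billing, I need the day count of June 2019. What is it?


Month: June
Year: 2019
June is a 30-day month
Total: 30 days

30


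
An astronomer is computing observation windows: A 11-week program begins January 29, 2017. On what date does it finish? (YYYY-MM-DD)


Start: 2017-01-29
Weeks to add: 11
Convert to days: 11 x 7 = 77 days
Add 77 days to 2017-01-29
Result: 2017-04-16

2017-04-16


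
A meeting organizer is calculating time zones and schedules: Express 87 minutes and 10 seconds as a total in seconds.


Minutes: 87
Seconds: 10
Convert minutes to seconds: 87 x 60 = 5220
Add remaining seconds: 5220 + 10 = 5230

5230


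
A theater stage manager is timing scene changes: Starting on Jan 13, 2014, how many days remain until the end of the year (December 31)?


Start: January 13, 2014
End: December 31, 2014
Days left in January: 18
February: 28
March: 31
April: 30
May: 31
... plus remaining months
Sum of remaining months: 334
Total: 18 + 334 = 352

352


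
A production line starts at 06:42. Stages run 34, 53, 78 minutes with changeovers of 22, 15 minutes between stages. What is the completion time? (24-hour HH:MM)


Start: 06:42 = 402 min from midnight
  after task 1 (34 min): 07:16
  after break (22 min): 07:38
  after task 2 (53 min): 08:31
  after break (15 min): 08:46
  after task 3 (78 min): 10:04
Total elapsed: 202 minutes
End time: 10:04

10:04


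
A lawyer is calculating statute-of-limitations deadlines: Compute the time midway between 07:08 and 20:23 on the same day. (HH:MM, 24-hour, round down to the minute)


Start time: 07:08 = 428 minutes from midnight
End time: 20:23 = 1223 minutes from midnight
Sum: 428 + 1223 = 1651
Midpoint: 1651 / 2 = 825 minutes
Convert: 825 / 60 = 13 hours, 45 minutes
Result: 13:45

13:45


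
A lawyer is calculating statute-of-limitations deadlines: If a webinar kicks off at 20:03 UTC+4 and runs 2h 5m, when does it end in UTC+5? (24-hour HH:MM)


Start: 20:03 in UTC+4
Step 1 - add duration:
  minutes: 3 + 5 = 8
  hours: 20 + 2 + 0 = 22
  end in UTC+4: 22:08
Step 2 - convert UTC+4 -> UTC+5:
  offset difference: 5 - (4) = 1 hours
  22 + (1) = 23 -> mod 24 = 23
Result: 23:08 in UTC+5

23:08


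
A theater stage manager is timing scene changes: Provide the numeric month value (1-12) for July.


Calendar month order:
6. June
7. July <--
8. August
July is month number 7

7


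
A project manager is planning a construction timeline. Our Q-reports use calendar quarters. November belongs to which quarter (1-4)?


Month: November (month 11)
Q1: January-March (months 1-3)
Q2: April-June (months 4-6)
Q3: July-September (months 7-9)
Q4: October-December (months 10-12)
Month 11 falls in Q4

4


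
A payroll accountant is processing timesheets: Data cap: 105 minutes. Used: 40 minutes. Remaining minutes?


Total budget: 105 minutes
Time used: 40 minutes
Remaining: 105 - 40 = 65 minutes
Percent used: 38.1%
Percent remaining: 61.9%

65


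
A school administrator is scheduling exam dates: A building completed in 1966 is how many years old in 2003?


Birth year: 1966
Current year: 2003
Age = current year - birth year
Age = 2003 - 1966 = 37

37


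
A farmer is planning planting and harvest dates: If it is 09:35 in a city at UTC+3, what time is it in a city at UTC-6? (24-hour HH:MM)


Local time: 09:35 at UTC+3 (offset 3h)
Target zone: UTC-6 (offset -6h)
Difference: -6 - (3) = -9 hours
Calculation: 9 + (-9) = 0
Result: 00:35

00:35


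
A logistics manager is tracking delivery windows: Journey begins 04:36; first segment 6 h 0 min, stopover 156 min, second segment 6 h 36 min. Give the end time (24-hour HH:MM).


Depart: 04:36
Leg 1: +360 min -> 10:36
Layover: +156 min -> 13:12
Leg 2: +396 min -> 19:48
Total travel: 912 minutes = 15h 12m
Arrival: 19:48

19:48


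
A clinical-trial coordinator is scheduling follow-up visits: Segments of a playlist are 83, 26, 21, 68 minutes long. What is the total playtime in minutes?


Durations: 83, 26, 21, 68
Running sum: 83
+ 26 = 109
+ 21 = 130
+ 68 = 198
Total duration: 198 minutes
That is 3 hours and 18 minutes

198


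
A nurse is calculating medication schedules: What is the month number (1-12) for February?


Calendar month order:
1. January
2. February <--
3. March
February is month number 2

2


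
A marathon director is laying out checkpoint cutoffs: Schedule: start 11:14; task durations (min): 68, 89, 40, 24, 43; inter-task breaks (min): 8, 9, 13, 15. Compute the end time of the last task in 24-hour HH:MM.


Start: 11:14 = 674 min from midnight
  after task 1 (68 min): 12:22
  after break (8 min): 12:30
  after task 2 (89 min): 13:59
  after break (9 min): 14:08
  after task 3 (40 min): 14:48
  after break (13 min): 15:01
  after task 4 (24 min): 15:25
  after break (15 min): 15:40
  after task 5 (43 min): 16:23
Total elapsed: 309 minutes
End time: 16:23

16:23


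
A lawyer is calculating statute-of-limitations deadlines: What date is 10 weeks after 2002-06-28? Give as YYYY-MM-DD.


Start: 2002-06-28
Weeks to add: 10
Convert to days: 10 x 7 = 70 days
Add 70 days to 2002-06-28
Result: 2002-09-06

2002-09-06


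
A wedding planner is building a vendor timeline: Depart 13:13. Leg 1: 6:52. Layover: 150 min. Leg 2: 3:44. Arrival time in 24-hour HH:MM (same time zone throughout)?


Depart: 13:13
Leg 1: +412 min -> 20:05
Layover: +150 min -> 22:35
Leg 2: +224 min -> 02:19
Total travel: 786 minutes = 13h 6m
Arrival: 02:19

02:19


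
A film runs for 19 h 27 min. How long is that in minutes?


Hours: 19
Minutes: 27
Convert hours to minutes: 19 x 60 = 1140
Add remaining minutes: 1140 + 27 = 1167

1167


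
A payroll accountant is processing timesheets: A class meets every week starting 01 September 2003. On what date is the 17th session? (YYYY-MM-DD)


First occurrence: 2003-09-01 (occurrence 1)
Each occurrence is 7 days after the previous.
Occurrence 17 is 16 weeks after the first.
16 weeks = 112 days
2003-09-01 + 112 days = 2003-12-22

2003-12-22


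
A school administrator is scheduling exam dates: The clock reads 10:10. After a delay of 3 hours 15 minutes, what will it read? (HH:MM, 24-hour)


Start time: 10:10
Adding: 3 hours 15 minutes
Minutes: 10 + 15 = 25
Hours: 10 + 3 + 0 = 13
Result: 13:25

13:25


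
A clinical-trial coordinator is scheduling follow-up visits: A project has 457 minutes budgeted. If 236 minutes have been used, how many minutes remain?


Total budget: 457 minutes
Time used: 236 minutes
Remaining: 457 - 236 = 221 minutes
Percent used: 51.6%
Percent remaining: 48.4%

221


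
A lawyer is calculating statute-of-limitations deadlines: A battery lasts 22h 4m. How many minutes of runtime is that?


Hours: 22
Extra minutes: 4
Minutes per hour: 60
Hours to minutes: 22 x 60 = 1320
Total: 1320 + 4 = 1324

1324


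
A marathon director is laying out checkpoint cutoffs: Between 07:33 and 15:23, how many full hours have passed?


Start: 07:33
End: 15:23
Hour difference: 15 - 7 = 8 hours
Minute difference: 23 - 33 = -10 minutes
Total minutes: 470
Complete hours: 470 / 60 = 7 (remainder 50)

7


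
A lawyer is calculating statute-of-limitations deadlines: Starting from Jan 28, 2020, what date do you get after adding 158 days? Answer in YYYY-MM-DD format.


Start: 2020-01-28
Adding 158 days
Days remaining in January: 3
After January: 155 days still to add
February 2020: 29 days, 126 remaining
March 2020: 31 days, 95 remaining
April 2020: 30 days, 65 remaining
May 2020: 31 days, 34 remaining
Result: 2020-07-04

2020-07-04


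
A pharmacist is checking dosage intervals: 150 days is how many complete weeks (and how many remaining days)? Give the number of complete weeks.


Total days: 150
Days per week: 7
Division: 150 / 7 = 21 remainder 3
Complete weeks: 21
Remaining days: 3

21


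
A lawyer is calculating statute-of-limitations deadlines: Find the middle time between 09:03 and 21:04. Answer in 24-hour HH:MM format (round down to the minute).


Start time: 09:03 = 543 minutes from midnight
End time: 21:04 = 1264 minutes from midnight
Sum: 543 + 1264 = 1807
Midpoint: 1807 / 2 = 903 minutes
Convert: 903 / 60 = 15 hours, 3 minutes
Result: 15:03

15:03


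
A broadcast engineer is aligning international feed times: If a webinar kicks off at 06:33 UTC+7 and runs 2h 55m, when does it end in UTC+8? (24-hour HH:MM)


Start: 06:33 in UTC+7
Step 1 - add duration:
  minutes: 33 + 55 = 88 (carry 1h)
  hours: 6 + 2 + 1 = 9
  end in UTC+7: 09:28
Step 2 - convert UTC+7 -> UTC+8:
  offset difference: 8 - (7) = 1 hours
  9 + (1) = 10 -> mod 24 = 10
Result: 10:28 in UTC+8

10:28


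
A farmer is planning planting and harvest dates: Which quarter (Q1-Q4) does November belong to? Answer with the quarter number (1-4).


Month: November (month 11)
Q1: January-March (months 1-3)
Q2: April-June (months 4-6)
Q3: July-September (months 7-9)
Q4: October-December (months 10-12)
Month 11 falls in Q4

4


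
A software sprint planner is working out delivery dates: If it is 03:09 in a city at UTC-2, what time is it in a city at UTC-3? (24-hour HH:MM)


Local time: 03:09 at UTC-2 (offset -2h)
Target zone: UTC-3 (offset -3h)
Difference: -3 - (-2) = -1 hours
Calculation: 3 + (-1) = 2
Result: 02:09

02:09


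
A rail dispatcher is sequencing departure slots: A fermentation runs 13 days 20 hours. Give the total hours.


Days: 13
Extra hours: 20
Hours per day: 24
Days to hours: 13 x 24 = 312
Total: 312 + 20 = 332

332


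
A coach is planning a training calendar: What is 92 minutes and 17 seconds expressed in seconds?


Minutes: 92
Extra seconds: 17
Seconds per minute: 60
Minutes to seconds: 92 x 60 = 5520
Total: 5520 + 17 = 5537

5537


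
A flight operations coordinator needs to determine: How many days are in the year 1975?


Year: 1975
Check leap year rules:
Divisible by 4? No
1975 is not a leap year
Days: 365

365


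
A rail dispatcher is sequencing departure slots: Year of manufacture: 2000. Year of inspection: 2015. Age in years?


Birth year: 2000
Current year: 2015
Age = current year - birth year
Age = 2015 - 2000 = 15

15


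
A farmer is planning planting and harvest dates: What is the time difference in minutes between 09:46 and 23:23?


Start time: 09:46 = 586 minutes from midnight
End time: 23:23 = 1403 minutes from midnight
Difference: 1403 - 586 = 817 minutes
That is 13 hours and 37 minutes

817


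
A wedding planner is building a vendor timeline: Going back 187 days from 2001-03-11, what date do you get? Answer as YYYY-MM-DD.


Start: 2001-03-11
Subtracting 187 days
Days already passed in March: 11
After going back through March: 176 more days to subtract
February 2001: 28 days, 148 remaining
January 2001: 31 days, 117 remaining
December 2000: 31 days, 86 remaining
November 2000: 30 days, 56 remaining
Result: 2000-09-05

2000-09-05


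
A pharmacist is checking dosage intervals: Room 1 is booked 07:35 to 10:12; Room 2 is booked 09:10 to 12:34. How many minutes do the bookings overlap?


Interval A: [455, 612] minutes from midnight
Interval B: [550, 754] minutes from midnight
Overlap start = max(455, 550) = 550
Overlap end = min(612, 754) = 612
Overlap = 612 - 550 = 62 minutes

62


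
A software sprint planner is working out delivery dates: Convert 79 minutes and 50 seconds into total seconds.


Minutes: 79
Seconds: 50
Convert minutes to seconds: 79 x 60 = 4740
Add remaining seconds: 4740 + 50 = 4790

4790


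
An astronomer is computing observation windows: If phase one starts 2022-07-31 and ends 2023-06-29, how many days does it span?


Start date: 2022-07-31
End date: 2023-06-29
Jul 2022: +1 days
Aug 2022: +31 days
Sep 2022: +30 days
... (9 more months)
Total: 333 days

333


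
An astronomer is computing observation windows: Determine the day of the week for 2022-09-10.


Date: 2022-09-10
January 1, 2022 is a Saturday
Day of year: 253
Offset from Jan 1: 252 days
252 mod 7 = 0
Result: Saturday

Saturday


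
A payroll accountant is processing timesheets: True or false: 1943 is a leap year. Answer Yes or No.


Year: 1943
Divisible by 4? 1943 / 4 = 485.75 -> No
Not divisible by 4, so NOT a leap year

No


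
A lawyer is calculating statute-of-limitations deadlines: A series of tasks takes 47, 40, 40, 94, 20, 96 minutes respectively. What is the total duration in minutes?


Durations: 47, 40, 40, 94, 20, 96
Running sum: 47
+ 40 = 87
+ 40 = 127
+ 94 = 221
+ 20 = 241
+ 96 = 337
Total duration: 337 minutes
That is 5 hours and 37 minutes

337


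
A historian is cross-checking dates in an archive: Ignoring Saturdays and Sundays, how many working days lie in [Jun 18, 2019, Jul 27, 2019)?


Start: 2019-06-18 (Tuesday)
End (exclusive): 2019-07-27 (Saturday)
Total calendar days: 39
Full weeks: 39 // 7 = 5 -> 25 weekdays
Remaining 4 days starting on Tuesday:
  Tue(w), Wed(w), Thu(w), Fri(w) -> 4 weekdays
Total business days: 25 + 4 = 29

29


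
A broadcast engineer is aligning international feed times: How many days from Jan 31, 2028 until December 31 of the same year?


Start: January 31, 2028
End: December 31, 2028
Days left in January: 0
February: 29
March: 31
April: 30
May: 31
... plus remaining months
Sum of remaining months: 335
Total: 0 + 335 = 335

335


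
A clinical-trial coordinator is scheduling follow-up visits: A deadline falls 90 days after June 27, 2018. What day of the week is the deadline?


Start: 2018-06-27 (Wednesday)
Step 1 - find target date: add 90 days
  2018-06-27 + 90 days = 2018-09-25
Step 2 - day of week:
  90 mod 7 = 6
  Wednesday + 6 days -> Tuesday
Result: Tuesday (2018-09-25)

Tuesday


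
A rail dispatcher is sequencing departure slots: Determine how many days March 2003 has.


Month: March
Year: 2003
March is a 31-day month
Total: 31 days

31


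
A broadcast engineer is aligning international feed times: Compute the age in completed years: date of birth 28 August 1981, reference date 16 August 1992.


Birth: 1981-08-28
Reference: 1992-08-16
Year difference: 1992 - 1981 = 11
Has birthday (08-28) occurred by 08-16? No
Birthday not yet reached this year -> subtract 1
Age in full years: 10

10


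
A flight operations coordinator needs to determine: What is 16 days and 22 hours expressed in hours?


Days: 16
Extra hours: 22
Hours per day: 24
Days to hours: 16 x 24 = 384
Total: 384 + 22 = 406

406


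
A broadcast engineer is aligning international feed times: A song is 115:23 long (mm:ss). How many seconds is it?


Minutes: 115
Extra seconds: 23
Seconds per minute: 60
Minutes to seconds: 115 x 60 = 6900
Total: 6900 + 23 = 6923

6923


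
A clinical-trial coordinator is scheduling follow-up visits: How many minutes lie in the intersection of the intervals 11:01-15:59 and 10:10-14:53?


Interval A: [661, 959] minutes from midnight
Interval B: [610, 893] minutes from midnight
Overlap start = max(661, 610) = 661
Overlap end = min(959, 893) = 893
Overlap = 893 - 661 = 232 minutes

232


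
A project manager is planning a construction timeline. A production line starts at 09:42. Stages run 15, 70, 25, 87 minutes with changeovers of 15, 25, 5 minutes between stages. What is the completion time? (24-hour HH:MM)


Start: 09:42 = 582 min from midnight
  after task 1 (15 min): 09:57
  after break (15 min): 10:12
  after task 2 (70 min): 11:22
  after break (25 min): 11:47
  after task 3 (25 min): 12:12
  after break (5 min): 12:17
  after task 4 (87 min): 13:44
Total elapsed: 242 minutes
End time: 13:44

13:44


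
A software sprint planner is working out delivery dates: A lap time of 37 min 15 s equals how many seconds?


Minutes: 37
Seconds: 15
Convert minutes to seconds: 37 x 60 = 2220
Add remaining seconds: 2220 + 15 = 2235

2235


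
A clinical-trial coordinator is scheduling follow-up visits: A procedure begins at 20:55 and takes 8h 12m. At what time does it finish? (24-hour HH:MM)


Start time: 20:55
Adding: 8 hours 12 minutes
Minutes: 55 + 12 = 67
Minute overflow: 67 >= 60, so carry 1 hour, minutes = 7
Hours: 20 + 8 + 1 = 29
Hour wraparound: 29 mod 24 = 5
Result: 05:07

05:07


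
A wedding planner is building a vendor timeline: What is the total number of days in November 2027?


Month: November
Year: 2027
November is a 30-day month
Total: 30 days

30


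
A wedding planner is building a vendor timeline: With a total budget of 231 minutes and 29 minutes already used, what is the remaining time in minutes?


Total budget: 231 minutes
Time used: 29 minutes
Remaining: 231 - 29 = 202 minutes
Percent used: 12.6%
Percent remaining: 87.4%

202


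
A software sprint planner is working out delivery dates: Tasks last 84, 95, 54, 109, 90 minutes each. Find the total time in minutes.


Durations: 84, 95, 54, 109, 90
Running sum: 84
+ 95 = 179
+ 54 = 233
+ 109 = 342
+ 90 = 432
Total duration: 432 minutes
That is 7 hours and 12 minutes

432


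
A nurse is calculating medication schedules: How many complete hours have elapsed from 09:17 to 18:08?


Start: 09:17
End: 18:08
Hour difference: 18 - 9 = 9 hours
Minute difference: 8 - 17 = -9 minutes
Total minutes: 531
Complete hours: 531 / 60 = 8 (remainder 51)

8


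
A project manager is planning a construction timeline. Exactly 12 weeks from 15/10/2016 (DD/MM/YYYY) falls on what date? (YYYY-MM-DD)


Start: 2016-10-15
Weeks to add: 12
Convert to days: 12 x 7 = 84 days
Add 84 days to 2016-10-15
Result: 2017-01-07

2017-01-07


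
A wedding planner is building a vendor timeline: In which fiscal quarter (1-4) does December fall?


Month: December (month 12)
Q1: January-March (months 1-3)
Q2: April-June (months 4-6)
Q3: July-September (months 7-9)
Q4: October-December (months 10-12)
Month 12 falls in Q4

4


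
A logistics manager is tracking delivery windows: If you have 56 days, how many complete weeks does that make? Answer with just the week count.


Total days: 56
Days per week: 7
Division: 56 / 7 = 8 remainder 0
Complete weeks: 8
Remaining days: 0

8


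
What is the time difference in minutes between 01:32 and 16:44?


Start time: 01:32 = 92 minutes from midnight
End time: 16:44 = 1004 minutes from midnight
Difference: 1004 - 92 = 912 minutes
That is 15 hours and 12 minutes

912


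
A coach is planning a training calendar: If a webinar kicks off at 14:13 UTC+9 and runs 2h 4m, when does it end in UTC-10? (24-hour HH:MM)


Start: 14:13 in UTC+9
Step 1 - add duration:
  minutes: 13 + 4 = 17
  hours: 14 + 2 + 0 = 16
  end in UTC+9: 16:17
Step 2 - convert UTC+9 -> UTC-10:
  offset difference: -10 - (9) = -19 hours
  16 + (-19) = -3 -> mod 24 = 21
Result: 21:17 in UTC-10

21:17


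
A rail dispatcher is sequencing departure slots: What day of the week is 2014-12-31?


Date: 2014-12-31
January 1, 2014 is a Wednesday
Day of year: 365
Offset from Jan 1: 364 days
364 mod 7 = 0
Result: Wednesday

Wednesday


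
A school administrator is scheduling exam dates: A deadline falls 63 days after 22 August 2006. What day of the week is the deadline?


Start: 2006-08-22 (Tuesday)
Step 1 - find target date: add 63 days
  2006-08-22 + 63 days = 2006-10-24
Step 2 - day of week:
  63 mod 7 = 0
  Tuesday + 0 days -> Tuesday
Result: Tuesday (2006-10-24)

Tuesday


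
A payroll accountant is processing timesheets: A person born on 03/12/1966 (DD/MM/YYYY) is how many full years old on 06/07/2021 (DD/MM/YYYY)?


Birth: 1966-12-03
Reference: 2021-07-06
Year difference: 2021 - 1966 = 55
Has birthday (12-03) occurred by 07-06? No
Birthday not yet reached this year -> subtract 1
Age in full years: 54

54


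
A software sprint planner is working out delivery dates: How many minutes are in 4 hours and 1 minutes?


Hours: 4
Extra minutes: 1
Minutes per hour: 60
Hours to minutes: 4 x 60 = 240
Total: 240 + 1 = 241

241


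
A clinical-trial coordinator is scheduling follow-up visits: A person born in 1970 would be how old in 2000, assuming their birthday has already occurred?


Birth year: 1970
Current year: 2000
Age = current year - birth year
Age = 2000 - 1970 = 30

30


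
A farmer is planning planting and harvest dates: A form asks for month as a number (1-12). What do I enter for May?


Calendar month order:
4. April
5. May <--
6. June
May is month number 5

5


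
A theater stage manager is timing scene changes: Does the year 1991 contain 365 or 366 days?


Year: 1991
Check leap year rules:
Divisible by 4? No
1991 is not a leap year
Days: 365

365


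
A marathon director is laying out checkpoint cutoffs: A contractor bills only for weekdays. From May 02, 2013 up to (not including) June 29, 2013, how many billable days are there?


Start: 2013-05-02 (Thursday)
End (exclusive): 2013-06-29 (Saturday)
Total calendar days: 58
Full weeks: 58 // 7 = 8 -> 40 weekdays
Remaining 2 days starting on Thursday:
  Thu(w), Fri(w) -> 2 weekdays
Total business days: 40 + 2 = 42

42


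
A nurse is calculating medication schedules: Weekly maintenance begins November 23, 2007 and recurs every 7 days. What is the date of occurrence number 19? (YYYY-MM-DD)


First occurrence: 2007-11-23 (occurrence 1)
Each occurrence is 7 days after the previous.
Occurrence 19 is 18 weeks after the first.
18 weeks = 126 days
2007-11-23 + 126 days = 2008-03-28

2008-03-28


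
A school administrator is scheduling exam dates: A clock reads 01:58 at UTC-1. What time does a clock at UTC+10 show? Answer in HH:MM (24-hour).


Local time: 01:58 at UTC-1 (offset -1h)
Target zone: UTC+10 (offset 10h)
Difference: 10 - (-1) = 11 hours
Calculation: 1 + (11) = 12
Result: 12:58

12:58


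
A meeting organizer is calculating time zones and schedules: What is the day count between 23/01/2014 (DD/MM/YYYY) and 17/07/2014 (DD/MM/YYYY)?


Start date: 2014-01-23
End date: 2014-07-17
Jan 2014: +9 days
Feb 2014: +28 days
Mar 2014: +31 days
... (4 more months)
Total: 175 days

175


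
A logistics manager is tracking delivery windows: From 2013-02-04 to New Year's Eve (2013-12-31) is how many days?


Start: February 04, 2013
End: December 31, 2013
Days left in February: 24
March: 31
April: 30
May: 31
June: 30
... plus remaining months
Sum of remaining months: 306
Total: 24 + 306 = 330

330


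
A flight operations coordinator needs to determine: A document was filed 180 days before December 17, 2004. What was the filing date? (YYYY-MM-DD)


Start: 2004-12-17
Subtracting 180 days
Days already passed in December: 17
After going back through December: 163 more days to subtract
November 2004: 30 days, 133 remaining
October 2004: 31 days, 102 remaining
September 2004: 30 days, 72 remaining
August 2004: 31 days, 41 remaining
Result: 2004-06-20

2004-06-20


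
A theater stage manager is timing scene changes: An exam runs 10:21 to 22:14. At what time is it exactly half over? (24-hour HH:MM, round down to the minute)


Start time: 10:21 = 621 minutes from midnight
End time: 22:14 = 1334 minutes from midnight
Sum: 621 + 1334 = 1955
Midpoint: 1955 / 2 = 977 minutes
Convert: 977 / 60 = 16 hours, 17 minutes
Result: 16:17

16:17


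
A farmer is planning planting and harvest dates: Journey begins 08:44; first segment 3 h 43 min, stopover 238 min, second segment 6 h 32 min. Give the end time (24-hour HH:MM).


Depart: 08:44
Leg 1: +223 min -> 12:27
Layover: +238 min -> 16:25
Leg 2: +392 min -> 22:57
Total travel: 853 minutes = 14h 13m
Arrival: 22:57

22:57


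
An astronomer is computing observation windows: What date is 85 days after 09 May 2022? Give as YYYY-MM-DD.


Start: 2022-05-09
Adding 85 days
Days remaining in May: 22
After May: 63 days still to add
June 2022: 30 days, 33 remaining
July 2022: 31 days, 2 remaining
August 2022 has 31 days, need 2
Result: 2022-08-02

2022-08-02


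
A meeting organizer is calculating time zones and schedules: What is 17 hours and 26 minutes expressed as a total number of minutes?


Hours: 17
Minutes: 26
Convert hours to minutes: 17 x 60 = 1020
Add remaining minutes: 1020 + 26 = 1046

1046


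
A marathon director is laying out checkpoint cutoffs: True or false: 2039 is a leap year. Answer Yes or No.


Year: 2039
Divisible by 4? 2039 / 4 = 509.75 -> No
Not divisible by 4, so NOT a leap year

No


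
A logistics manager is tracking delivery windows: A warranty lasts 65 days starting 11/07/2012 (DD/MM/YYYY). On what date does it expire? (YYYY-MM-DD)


Start: 2012-07-11
Adding 65 days
Days remaining in July: 20
After July: 45 days still to add
August 2012: 31 days, 14 remaining
September 2012 has 30 days, need 14
Result: 2012-09-14

2012-09-14


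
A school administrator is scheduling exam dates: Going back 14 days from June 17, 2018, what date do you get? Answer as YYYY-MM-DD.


Start: 2018-06-17
Subtracting 14 days
Days already passed in June: 17
Result: 2018-06-03

2018-06-03


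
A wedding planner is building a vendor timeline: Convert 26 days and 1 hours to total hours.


Days: 26
Extra hours: 1
Hours per day: 24
Days to hours: 26 x 24 = 624
Total: 624 + 1 = 625

625


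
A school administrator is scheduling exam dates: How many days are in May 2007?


Month: May
Year: 2007
May is a 31-day month
Total: 31 days

31


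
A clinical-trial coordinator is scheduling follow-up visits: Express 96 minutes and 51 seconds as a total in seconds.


Minutes: 96
Seconds: 51
Convert minutes to seconds: 96 x 60 = 5760
Add remaining seconds: 5760 + 51 = 5811

5811


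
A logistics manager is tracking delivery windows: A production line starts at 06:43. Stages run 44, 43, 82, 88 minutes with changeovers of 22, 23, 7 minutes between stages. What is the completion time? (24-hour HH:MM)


Start: 06:43 = 403 min from midnight
  after task 1 (44 min): 07:27
  after break (22 min): 07:49
  after task 2 (43 min): 08:32
  after break (23 min): 08:55
  after task 3 (82 min): 10:17
  after break (7 min): 10:24
  after task 4 (88 min): 11:52
Total elapsed: 309 minutes
End time: 11:52

11:52


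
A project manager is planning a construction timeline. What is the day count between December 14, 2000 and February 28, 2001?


Start date: 2000-12-14
End date: 2001-02-28
Dec 2000: +18 days
Jan 2001: +31 days
Feb 2001: +27 days
Total: 76 days

76


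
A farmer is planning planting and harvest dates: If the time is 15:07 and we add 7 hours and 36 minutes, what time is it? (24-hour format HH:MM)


Start time: 15:07
Adding: 7 hours 36 minutes
Minutes: 7 + 36 = 43
Hours: 15 + 7 + 0 = 22
Result: 22:43

22:43


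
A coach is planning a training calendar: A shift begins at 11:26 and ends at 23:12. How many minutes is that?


Start time: 11:26 = 686 minutes from midnight
End time: 23:12 = 1392 minutes from midnight
Difference: 1392 - 686 = 706 minutes
That is 11 hours and 46 minutes

706


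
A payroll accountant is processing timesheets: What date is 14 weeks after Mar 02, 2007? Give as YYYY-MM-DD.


Start: 2007-03-02
Weeks to add: 14
Convert to days: 14 x 7 = 98 days
Add 98 days to 2007-03-02
Result: 2007-06-08

2007-06-08


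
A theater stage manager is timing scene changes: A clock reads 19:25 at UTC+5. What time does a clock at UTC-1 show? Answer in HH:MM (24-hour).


Local time: 19:25 at UTC+5 (offset 5h)
Target zone: UTC-1 (offset -1h)
Difference: -1 - (5) = -6 hours
Calculation: 19 + (-6) = 13
Result: 13:25

13:25


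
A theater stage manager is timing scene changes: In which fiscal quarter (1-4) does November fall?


Month: November (month 11)
Q1: January-March (months 1-3)
Q2: April-June (months 4-6)
Q3: July-September (months 7-9)
Q4: October-December (months 10-12)
Month 11 falls in Q4

4


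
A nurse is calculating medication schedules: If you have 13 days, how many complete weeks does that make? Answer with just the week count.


Total days: 13
Days per week: 7
Division: 13 / 7 = 1 remainder 6
Complete weeks: 1
Remaining days: 6

1


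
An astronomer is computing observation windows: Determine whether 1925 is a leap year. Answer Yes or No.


Year: 1925
Divisible by 4? 1925 / 4 = 481.25 -> No
Not divisible by 4, so NOT a leap year

No


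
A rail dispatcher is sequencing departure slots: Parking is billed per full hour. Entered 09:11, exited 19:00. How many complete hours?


Start: 09:11
End: 19:00
Hour difference: 19 - 9 = 10 hours
Minute difference: 0 - 11 = -11 minutes
Total minutes: 589
Complete hours: 589 / 60 = 9 (remainder 49)

9


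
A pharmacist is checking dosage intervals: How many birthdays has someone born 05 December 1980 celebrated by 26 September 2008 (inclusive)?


Birth: 1980-12-05
Reference: 2008-09-26
Year difference: 2008 - 1980 = 28
Has birthday (12-05) occurred by 09-26? No
Birthday not yet reached this year -> subtract 1
Age in full years: 27

27


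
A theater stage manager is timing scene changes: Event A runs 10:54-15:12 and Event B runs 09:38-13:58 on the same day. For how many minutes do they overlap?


Interval A: [654, 912] minutes from midnight
Interval B: [578, 838] minutes from midnight
Overlap start = max(654, 578) = 654
Overlap end = min(912, 838) = 838
Overlap = 838 - 654 = 184 minutes

184


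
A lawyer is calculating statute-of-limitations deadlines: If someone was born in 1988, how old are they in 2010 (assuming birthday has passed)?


Birth year: 1988
Current year: 2010
Age = current year - birth year
Age = 2010 - 1988 = 22

22


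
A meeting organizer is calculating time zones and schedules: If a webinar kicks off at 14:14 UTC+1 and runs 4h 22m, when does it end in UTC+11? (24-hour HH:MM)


Start: 14:14 in UTC+1
Step 1 - add duration:
  minutes: 14 + 22 = 36
  hours: 14 + 4 + 0 = 18
  end in UTC+1: 18:36
Step 2 - convert UTC+1 -> UTC+11:
  offset difference: 11 - (1) = 10 hours
  18 + (10) = 28 -> mod 24 = 4
Result: 04:36 in UTC+11

04:36


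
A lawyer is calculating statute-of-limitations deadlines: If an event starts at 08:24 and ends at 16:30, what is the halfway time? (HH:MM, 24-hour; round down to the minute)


Start time: 08:24 = 504 minutes from midnight
End time: 16:30 = 990 minutes from midnight
Sum: 504 + 990 = 1494
Midpoint: 1494 / 2 = 747 minutes
Convert: 747 / 60 = 12 hours, 27 minutes
Result: 12:27

12:27


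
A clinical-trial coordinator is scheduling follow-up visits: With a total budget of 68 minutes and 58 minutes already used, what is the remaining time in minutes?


Total budget: 68 minutes
Time used: 58 minutes
Remaining: 68 - 58 = 10 minutes
Percent used: 85.3%
Percent remaining: 14.7%

10


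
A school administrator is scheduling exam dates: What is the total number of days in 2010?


Year: 2010
Check leap year rules:
Divisible by 4? No
2010 is not a leap year
Days: 365

365


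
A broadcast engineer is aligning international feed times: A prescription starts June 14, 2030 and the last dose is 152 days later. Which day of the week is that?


Start: 2030-06-14 (Friday)
Step 1 - find target date: add 152 days
  2030-06-14 + 152 days = 2030-11-13
Step 2 - day of week:
  152 mod 7 = 5
  Friday + 5 days -> Wednesday
Result: Wednesday (2030-11-13)

Wednesday


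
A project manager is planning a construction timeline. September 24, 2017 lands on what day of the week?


Date: 2017-09-24
January 1, 2017 is a Sunday
Day of year: 267
Offset from Jan 1: 266 days
266 mod 7 = 0
Result: Sunday

Sunday


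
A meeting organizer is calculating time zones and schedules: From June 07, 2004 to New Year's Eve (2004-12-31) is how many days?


Start: June 07, 2004
End: December 31, 2004
Days left in June: 23
July: 31
August: 31
September: 30
October: 31
... plus remaining months
Sum of remaining months: 184
Total: 23 + 184 = 207

207


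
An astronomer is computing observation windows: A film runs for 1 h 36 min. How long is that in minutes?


Hours: 1
Minutes: 36
Convert hours to minutes: 1 x 60 = 60
Add remaining minutes: 60 + 36 = 96

96
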